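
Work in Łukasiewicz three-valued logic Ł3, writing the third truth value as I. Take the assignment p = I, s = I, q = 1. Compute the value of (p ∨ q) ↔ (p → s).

p ∨ q = I ∨ 1 = 1
p → s = I → I = 1  [min(1, 1−½+½)]
(p ∨ q) ↔ (p → s) = 1 ↔ 1 = 1

1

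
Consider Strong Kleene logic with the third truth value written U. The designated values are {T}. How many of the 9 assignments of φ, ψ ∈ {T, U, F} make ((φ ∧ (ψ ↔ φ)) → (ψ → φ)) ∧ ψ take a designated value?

Designated under: (φ=T, ψ=T); (φ=F, ψ=T).

2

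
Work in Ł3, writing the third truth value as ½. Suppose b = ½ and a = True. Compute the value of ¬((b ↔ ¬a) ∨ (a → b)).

½

¬a = ¬True = False
b ↔ ¬a = ½ ↔ False = ½  [1 − |½−0|]
a → b = True → ½ = ½
(b ↔ ¬a) ∨ (a → b) = ½ ∨ ½ = ½
¬((b ↔ ¬a) ∨ (a → b)) = ¬½ = ½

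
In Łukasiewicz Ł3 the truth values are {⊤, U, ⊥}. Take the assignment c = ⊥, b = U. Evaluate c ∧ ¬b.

⊥

¬b = ¬U = U
c ∧ ¬b = ⊥ ∧ U = ⊥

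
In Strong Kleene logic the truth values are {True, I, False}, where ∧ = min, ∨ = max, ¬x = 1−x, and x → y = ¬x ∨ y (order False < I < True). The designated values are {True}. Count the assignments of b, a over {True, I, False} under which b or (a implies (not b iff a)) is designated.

6

Of the 9 assignments, 6 give a value in {True}.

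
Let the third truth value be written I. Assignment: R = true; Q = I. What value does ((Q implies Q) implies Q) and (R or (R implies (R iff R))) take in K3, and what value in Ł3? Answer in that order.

I; I

In K3: Q implies Q = I implies I = I  [not I or I]
(Q implies Q) implies Q = I implies I = I
R iff R = true iff true = true
R implies (R iff R) = true implies true = true
R or (R implies (R iff R)) = true or true = true
((Q implies Q) implies Q) and (R or (R implies (R iff R))) = I and true = I
In Ł3: Q implies Q = I implies I = true  [min(1, 1−½+½)]
(Q implies Q) implies Q = true implies I = I
R iff R = true iff true = true
R implies (R iff R) = true implies true = true
R or (R implies (R iff R)) = true or true = true
((Q implies Q) implies Q) and (R or (R implies (R iff R))) = I and true = I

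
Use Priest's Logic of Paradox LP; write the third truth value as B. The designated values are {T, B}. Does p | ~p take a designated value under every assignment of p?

Every assignment of p over {T, B, F} gives a value in {T, B}.
In particular, with p=B: p | ~p = B.

Yes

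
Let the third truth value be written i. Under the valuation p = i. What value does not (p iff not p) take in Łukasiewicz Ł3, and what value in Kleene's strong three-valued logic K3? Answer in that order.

In Łukasiewicz Ł3: not p = not i = i
p iff not p = i iff i = T  [1 − |½−½|]
not (p iff not p) = not T = F
In Kleene's strong three-valued logic K3: not p = not i = i
p iff not p = i iff i = i
not (p iff not p) = not i = i
They differ because Łukasiewicz Ł3 and Kleene's strong three-valued logic K3 treat i differently under implication.

F; i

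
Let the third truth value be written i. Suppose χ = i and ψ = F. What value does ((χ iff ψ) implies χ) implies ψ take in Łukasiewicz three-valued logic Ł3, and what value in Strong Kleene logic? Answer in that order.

F; i

In Łukasiewicz three-valued logic Ł3: χ iff ψ = i iff F = i  [1 − |½−0|]
(χ iff ψ) implies χ = i implies i = T
((χ iff ψ) implies χ) implies ψ = T implies F = F
In Strong Kleene logic: χ iff ψ = i iff F = i
(χ iff ψ) implies χ = i implies i = i  [not i or i]
((χ iff ψ) implies χ) implies ψ = i implies F = i
They differ because Łukasiewicz three-valued logic Ł3 and Strong Kleene logic treat i differently under implication.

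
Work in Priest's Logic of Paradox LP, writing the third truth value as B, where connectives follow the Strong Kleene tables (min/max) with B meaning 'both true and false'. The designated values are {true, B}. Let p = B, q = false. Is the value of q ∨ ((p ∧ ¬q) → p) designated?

¬q = ¬false = true
p ∧ ¬q = B ∧ true = B
(p ∧ ¬q) → p = B → B = B
q ∨ ((p ∧ ¬q) → p) = false ∨ B = B
B ∈ {true, B}.

Yes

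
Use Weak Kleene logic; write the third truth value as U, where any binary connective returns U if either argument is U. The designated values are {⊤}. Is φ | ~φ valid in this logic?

No

Countermodel: φ=U gives U, which is not designated.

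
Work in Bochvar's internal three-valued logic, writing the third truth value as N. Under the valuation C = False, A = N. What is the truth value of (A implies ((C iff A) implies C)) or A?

C iff A = False iff N = N
(C iff A) implies C = N implies False = N  [any arg is the third value ⇒ result is the third value]
A implies ((C iff A) implies C) = N implies N = N
(A implies ((C iff A) implies C)) or A = N or N = N

N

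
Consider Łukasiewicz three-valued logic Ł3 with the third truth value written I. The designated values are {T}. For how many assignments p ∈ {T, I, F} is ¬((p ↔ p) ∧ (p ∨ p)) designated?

p=T: F ·
p=I: I ·
p=F: T ✓

1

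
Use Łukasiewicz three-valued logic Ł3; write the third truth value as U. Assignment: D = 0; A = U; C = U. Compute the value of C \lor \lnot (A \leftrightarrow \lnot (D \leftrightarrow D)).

D \leftrightarrow D = 0 \leftrightarrow 0 = 1
\lnot (D \leftrightarrow D) = \lnot 1 = 0
A \leftrightarrow \lnot (D \leftrightarrow D) = U \leftrightarrow 0 = U  [1 − |½−0|]
\lnot (A \leftrightarrow \lnot (D \leftrightarrow D)) = \lnot U = U
C \lor \lnot (A \leftrightarrow \lnot (D \leftrightarrow D)) = U \lor U = U

U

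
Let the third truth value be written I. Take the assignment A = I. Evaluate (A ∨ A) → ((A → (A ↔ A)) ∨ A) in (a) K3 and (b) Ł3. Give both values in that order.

In K3: A ∨ A = I ∨ I = I
A ↔ A = I ↔ I = I
A → (A ↔ A) = I → I = I  [¬I ∨ I]
(A → (A ↔ A)) ∨ A = I ∨ I = I
(A ∨ A) → ((A → (A ↔ A)) ∨ A) = I → I = I
In Ł3: A ∨ A = I ∨ I = I
A ↔ A = I ↔ I = true
A → (A ↔ A) = I → true = true
(A → (A ↔ A)) ∨ A = true ∨ I = true
(A ∨ A) → ((A → (A ↔ A)) ∨ A) = I → true = true
They differ because K3 and Ł3 treat I differently under implication.

I; true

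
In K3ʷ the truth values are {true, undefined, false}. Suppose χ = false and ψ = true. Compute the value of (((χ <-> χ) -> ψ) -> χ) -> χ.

χ <-> χ = false <-> false = true
(χ <-> χ) -> ψ = true -> true = true
((χ <-> χ) -> ψ) -> χ = true -> false = false
(((χ <-> χ) -> ψ) -> χ) -> χ = false -> false = true

true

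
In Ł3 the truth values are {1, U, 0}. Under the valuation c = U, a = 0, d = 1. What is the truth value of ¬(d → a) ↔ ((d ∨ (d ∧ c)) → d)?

1

d → a = 1 → 0 = 0
¬(d → a) = ¬0 = 1
d ∧ c = 1 ∧ U = U
d ∨ (d ∧ c) = 1 ∨ U = 1
(d ∨ (d ∧ c)) → d = 1 → 1 = 1
¬(d → a) ↔ ((d ∨ (d ∧ c)) → d) = 1 ↔ 1 = 1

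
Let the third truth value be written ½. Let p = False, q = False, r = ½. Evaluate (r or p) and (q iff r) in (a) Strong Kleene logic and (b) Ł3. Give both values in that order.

½; ½

In Strong Kleene logic: r or p = ½ or False = ½
q iff r = False iff ½ = ½
(r or p) and (q iff r) = ½ and ½ = ½
In Ł3: r or p = ½ or False = ½
q iff r = False iff ½ = ½  [1 − |0−½|]
(r or p) and (q iff r) = ½ and ½ = ½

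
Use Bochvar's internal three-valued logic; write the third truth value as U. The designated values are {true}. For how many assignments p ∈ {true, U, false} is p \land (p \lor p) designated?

1

p=true: true ✓
p=U: U ·
p=false: false ·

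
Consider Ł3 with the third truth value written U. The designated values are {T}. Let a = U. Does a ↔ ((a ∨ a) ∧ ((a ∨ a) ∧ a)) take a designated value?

Yes

a ∨ a = U ∨ U = U
a ∨ a = U ∨ U = U
(a ∨ a) ∧ a = U ∧ U = U
(a ∨ a) ∧ ((a ∨ a) ∧ a) = U ∧ U = U
a ↔ ((a ∨ a) ∧ ((a ∨ a) ∧ a)) = U ↔ U = T  [1 − |½−½|]
T ∈ {T}.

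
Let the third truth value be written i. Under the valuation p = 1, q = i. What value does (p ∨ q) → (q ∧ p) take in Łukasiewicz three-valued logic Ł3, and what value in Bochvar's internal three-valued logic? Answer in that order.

i; i

In Łukasiewicz three-valued logic Ł3: p ∨ q = 1 ∨ i = 1
q ∧ p = i ∧ 1 = i
(p ∨ q) → (q ∧ p) = 1 → i = i  [min(1, 1−1+½)]
In Bochvar's internal three-valued logic: p ∨ q = 1 ∨ i = i
q ∧ p = i ∧ 1 = i
(p ∨ q) → (q ∧ p) = i → i = i  [any arg is the third value ⇒ result is the third value]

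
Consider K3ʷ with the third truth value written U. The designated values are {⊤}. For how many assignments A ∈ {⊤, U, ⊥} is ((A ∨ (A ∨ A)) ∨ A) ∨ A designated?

A=⊤: ⊤ ✓
A=U: U ·
A=⊥: ⊥ ·

1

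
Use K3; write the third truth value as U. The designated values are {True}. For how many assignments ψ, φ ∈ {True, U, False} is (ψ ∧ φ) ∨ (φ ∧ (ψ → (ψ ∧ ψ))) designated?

Designated under: (ψ=True, φ=True); (ψ=False, φ=True).

2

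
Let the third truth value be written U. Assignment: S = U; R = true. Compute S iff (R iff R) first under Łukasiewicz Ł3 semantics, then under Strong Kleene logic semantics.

In Łukasiewicz Ł3: R iff R = true iff true = true
S iff (R iff R) = U iff true = U  [1 − |½−1|]
In Strong Kleene logic: R iff R = true iff true = true
S iff (R iff R) = U iff true = U

U; U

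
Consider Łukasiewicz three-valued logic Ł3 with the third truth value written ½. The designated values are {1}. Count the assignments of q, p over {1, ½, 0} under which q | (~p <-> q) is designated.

Of the 9 assignments, 5 give a value in {1}.

5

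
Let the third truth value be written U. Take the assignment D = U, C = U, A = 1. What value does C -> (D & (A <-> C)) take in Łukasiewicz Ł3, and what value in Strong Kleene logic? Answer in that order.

1; U

In Łukasiewicz Ł3: A <-> C = 1 <-> U = U  [1 − |1−½|]
D & (A <-> C) = U & U = U
C -> (D & (A <-> C)) = U -> U = 1
In Strong Kleene logic: A <-> C = 1 <-> U = U
D & (A <-> C) = U & U = U
C -> (D & (A <-> C)) = U -> U = U
They differ because Łukasiewicz Ł3 and Strong Kleene logic treat U differently under implication.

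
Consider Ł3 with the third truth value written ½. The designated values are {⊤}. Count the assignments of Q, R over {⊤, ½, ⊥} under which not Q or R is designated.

5

Of the 9 assignments, 5 give a value in {⊤}.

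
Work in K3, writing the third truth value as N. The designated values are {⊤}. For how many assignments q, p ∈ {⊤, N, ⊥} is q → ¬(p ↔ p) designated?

Designated under: (q=⊥, p=⊤); (q=⊥, p=N); (q=⊥, p=⊥).

3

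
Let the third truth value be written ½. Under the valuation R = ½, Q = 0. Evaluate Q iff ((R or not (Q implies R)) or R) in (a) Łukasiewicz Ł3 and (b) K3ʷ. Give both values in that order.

½; ½

In Łukasiewicz Ł3: Q implies R = 0 implies ½ = 1  [min(1, 1−0+½)]
not (Q implies R) = not 1 = 0
R or not (Q implies R) = ½ or 0 = ½
(R or not (Q implies R)) or R = ½ or ½ = ½
Q iff ((R or not (Q implies R)) or R) = 0 iff ½ = ½
In K3ʷ: Q implies R = 0 implies ½ = ½  [any arg is the third value ⇒ result is the third value]
not (Q implies R) = not ½ = ½
R or not (Q implies R) = ½ or ½ = ½
(R or not (Q implies R)) or R = ½ or ½ = ½
Q iff ((R or not (Q implies R)) or R) = 0 iff ½ = ½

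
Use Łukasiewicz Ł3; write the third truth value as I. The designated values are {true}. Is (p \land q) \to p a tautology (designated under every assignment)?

Yes

Every assignment of p, q over {true, I, false} gives a value in {true}.
In particular, with p=I, q=I: (p \land q) \to p = true.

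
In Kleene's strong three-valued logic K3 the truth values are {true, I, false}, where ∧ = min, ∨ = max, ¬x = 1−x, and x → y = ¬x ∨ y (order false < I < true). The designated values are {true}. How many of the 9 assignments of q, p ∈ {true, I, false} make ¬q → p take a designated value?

5

Of the 9 assignments, 5 give a value in {true}.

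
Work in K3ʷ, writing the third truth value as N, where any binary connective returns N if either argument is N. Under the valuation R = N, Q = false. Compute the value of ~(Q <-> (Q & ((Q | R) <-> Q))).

N

Q | R = false | N = N
(Q | R) <-> Q = N <-> false = N
Q & ((Q | R) <-> Q) = false & N = N
Q <-> (Q & ((Q | R) <-> Q)) = false <-> N = N
~(Q <-> (Q & ((Q | R) <-> Q))) = ~N = N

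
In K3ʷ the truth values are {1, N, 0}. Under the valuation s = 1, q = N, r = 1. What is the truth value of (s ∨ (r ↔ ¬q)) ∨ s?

N

¬q = ¬N = N
r ↔ ¬q = 1 ↔ N = N
s ∨ (r ↔ ¬q) = 1 ∨ N = N
(s ∨ (r ↔ ¬q)) ∨ s = N ∨ 1 = N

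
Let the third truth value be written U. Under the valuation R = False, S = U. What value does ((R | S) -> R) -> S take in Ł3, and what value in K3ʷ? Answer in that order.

True; U

In Ł3: R | S = False | U = U
(R | S) -> R = U -> False = U  [min(1, 1−½+0)]
((R | S) -> R) -> S = U -> U = True
In K3ʷ: R | S = False | U = U
(R | S) -> R = U -> False = U  [any arg is the third value ⇒ result is the third value]
((R | S) -> R) -> S = U -> U = U
They differ because Ł3 and K3ʷ treat U differently under the binary connectives.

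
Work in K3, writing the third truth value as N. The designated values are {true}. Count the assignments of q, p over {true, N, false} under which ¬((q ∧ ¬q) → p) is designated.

0

Of the 9 assignments, 0 give a value in {true}.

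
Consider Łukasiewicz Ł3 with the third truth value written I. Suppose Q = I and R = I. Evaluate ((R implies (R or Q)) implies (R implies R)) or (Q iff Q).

T

R or Q = I or I = I
R implies (R or Q) = I implies I = T  [min(1, 1−½+½)]
R implies R = I implies I = T
(R implies (R or Q)) implies (R implies R) = T implies T = T
Q iff Q = I iff I = T
((R implies (R or Q)) implies (R implies R)) or (Q iff Q) = T or T = T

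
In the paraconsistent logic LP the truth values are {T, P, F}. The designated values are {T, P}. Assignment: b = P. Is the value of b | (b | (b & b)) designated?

Yes

b & b = P & P = P
b | (b & b) = P | P = P
b | (b | (b & b)) = P | P = P
P ∈ {T, P}.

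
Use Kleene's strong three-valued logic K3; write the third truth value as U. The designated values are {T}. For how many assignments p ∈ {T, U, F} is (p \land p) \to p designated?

2

p=T: T ✓
p=U: U ·
p=F: T ✓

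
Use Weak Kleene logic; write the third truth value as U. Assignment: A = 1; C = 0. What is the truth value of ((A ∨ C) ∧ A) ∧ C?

0

A ∨ C = 1 ∨ 0 = 1
(A ∨ C) ∧ A = 1 ∧ 1 = 1
((A ∨ C) ∧ A) ∧ C = 1 ∧ 0 = 0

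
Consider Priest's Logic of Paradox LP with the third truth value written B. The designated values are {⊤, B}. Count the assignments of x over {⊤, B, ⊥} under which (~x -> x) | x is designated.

2

x=⊤: ⊤ ✓
x=B: B ✓
x=⊥: ⊥ ·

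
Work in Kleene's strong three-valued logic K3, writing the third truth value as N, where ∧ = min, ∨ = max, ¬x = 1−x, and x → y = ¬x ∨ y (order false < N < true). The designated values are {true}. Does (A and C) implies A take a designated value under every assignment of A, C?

No

Countermodel: A=N, C=true gives N, which is not designated.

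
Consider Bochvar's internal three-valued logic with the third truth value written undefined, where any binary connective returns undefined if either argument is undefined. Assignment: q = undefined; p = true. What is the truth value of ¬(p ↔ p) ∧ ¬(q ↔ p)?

undefined

p ↔ p = true ↔ true = true
¬(p ↔ p) = ¬true = false
q ↔ p = undefined ↔ true = undefined
¬(q ↔ p) = ¬undefined = undefined
¬(p ↔ p) ∧ ¬(q ↔ p) = false ∧ undefined = undefined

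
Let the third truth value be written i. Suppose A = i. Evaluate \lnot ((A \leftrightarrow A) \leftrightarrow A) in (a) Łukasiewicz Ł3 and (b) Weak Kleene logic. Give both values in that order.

i; i

In Łukasiewicz Ł3: A \leftrightarrow A = i \leftrightarrow i = true  [1 − |½−½|]
(A \leftrightarrow A) \leftrightarrow A = true \leftrightarrow i = i
\lnot ((A \leftrightarrow A) \leftrightarrow A) = \lnot i = i
In Weak Kleene logic: A \leftrightarrow A = i \leftrightarrow i = i
(A \leftrightarrow A) \leftrightarrow A = i \leftrightarrow i = i
\lnot ((A \leftrightarrow A) \leftrightarrow A) = \lnot i = i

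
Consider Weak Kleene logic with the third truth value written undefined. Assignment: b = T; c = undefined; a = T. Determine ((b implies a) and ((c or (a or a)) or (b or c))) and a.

undefined

b implies a = T implies T = T
a or a = T or T = T
c or (a or a) = undefined or T = undefined
b or c = T or undefined = undefined
(c or (a or a)) or (b or c) = undefined or undefined = undefined
(b implies a) and ((c or (a or a)) or (b or c)) = T and undefined = undefined
((b implies a) and ((c or (a or a)) or (b or c))) and a = undefined and T = undefined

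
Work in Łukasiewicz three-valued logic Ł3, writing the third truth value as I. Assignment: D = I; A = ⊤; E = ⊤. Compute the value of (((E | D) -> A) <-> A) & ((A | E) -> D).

E | D = ⊤ | I = ⊤
(E | D) -> A = ⊤ -> ⊤ = ⊤
((E | D) -> A) <-> A = ⊤ <-> ⊤ = ⊤
A | E = ⊤ | ⊤ = ⊤
(A | E) -> D = ⊤ -> I = I  [min(1, 1−1+½)]
(((E | D) -> A) <-> A) & ((A | E) -> D) = ⊤ & I = I

I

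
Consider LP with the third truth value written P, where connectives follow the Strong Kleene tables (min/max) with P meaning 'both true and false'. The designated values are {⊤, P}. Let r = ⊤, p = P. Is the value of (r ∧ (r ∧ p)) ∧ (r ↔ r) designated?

Yes

r ∧ p = ⊤ ∧ P = P
r ∧ (r ∧ p) = ⊤ ∧ P = P
r ↔ r = ⊤ ↔ ⊤ = ⊤
(r ∧ (r ∧ p)) ∧ (r ↔ r) = P ∧ ⊤ = P
P ∈ {⊤, P}.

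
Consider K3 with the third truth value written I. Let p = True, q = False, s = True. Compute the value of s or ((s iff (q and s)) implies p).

True

q and s = False and True = False
s iff (q and s) = True iff False = False
(s iff (q and s)) implies p = False implies True = True
s or ((s iff (q and s)) implies p) = True or True = True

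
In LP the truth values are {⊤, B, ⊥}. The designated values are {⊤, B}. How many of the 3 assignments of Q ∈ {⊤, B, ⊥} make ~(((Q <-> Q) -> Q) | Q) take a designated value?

Q=⊤: ⊥ ·
Q=B: B ✓
Q=⊥: ⊤ ✓

2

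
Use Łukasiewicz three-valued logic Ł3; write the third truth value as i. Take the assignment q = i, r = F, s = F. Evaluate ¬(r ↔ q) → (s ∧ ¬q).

r ↔ q = F ↔ i = i
¬(r ↔ q) = ¬i = i
¬q = ¬i = i
s ∧ ¬q = F ∧ i = F
¬(r ↔ q) → (s ∧ ¬q) = i → F = i

i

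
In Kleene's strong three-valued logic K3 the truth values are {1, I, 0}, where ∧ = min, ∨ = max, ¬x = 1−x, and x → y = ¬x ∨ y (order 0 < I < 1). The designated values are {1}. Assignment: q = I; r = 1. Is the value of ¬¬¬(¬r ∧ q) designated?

¬r = ¬1 = 0
¬r ∧ q = 0 ∧ I = 0
¬(¬r ∧ q) = ¬0 = 1
¬¬(¬r ∧ q) = ¬1 = 0
¬¬¬(¬r ∧ q) = ¬0 = 1
1 ∈ {1}.

Yes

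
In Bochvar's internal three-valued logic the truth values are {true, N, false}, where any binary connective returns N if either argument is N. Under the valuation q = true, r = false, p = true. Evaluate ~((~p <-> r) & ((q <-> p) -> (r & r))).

true

~p = ~true = false
~p <-> r = false <-> false = true
q <-> p = true <-> true = true
r & r = false & false = false
(q <-> p) -> (r & r) = true -> false = false
(~p <-> r) & ((q <-> p) -> (r & r)) = true & false = false
~((~p <-> r) & ((q <-> p) -> (r & r))) = ~false = true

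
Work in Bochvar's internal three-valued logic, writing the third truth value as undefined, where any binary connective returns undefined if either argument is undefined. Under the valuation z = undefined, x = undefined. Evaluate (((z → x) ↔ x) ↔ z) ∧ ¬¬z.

z → x = undefined → undefined = undefined  [any arg is the third value ⇒ result is the third value]
(z → x) ↔ x = undefined ↔ undefined = undefined
((z → x) ↔ x) ↔ z = undefined ↔ undefined = undefined
¬z = ¬undefined = undefined
¬¬z = ¬undefined = undefined
(((z → x) ↔ x) ↔ z) ∧ ¬¬z = undefined ∧ undefined = undefined

undefined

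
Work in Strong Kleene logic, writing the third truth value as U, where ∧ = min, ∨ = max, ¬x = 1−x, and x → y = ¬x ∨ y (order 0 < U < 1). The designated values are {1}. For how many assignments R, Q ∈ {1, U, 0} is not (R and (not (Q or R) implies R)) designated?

Designated under: (R=0, Q=1); (R=0, Q=U); (R=0, Q=0).

3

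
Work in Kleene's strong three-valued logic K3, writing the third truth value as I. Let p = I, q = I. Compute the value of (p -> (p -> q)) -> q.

p -> q = I -> I = I
p -> (p -> q) = I -> I = I
(p -> (p -> q)) -> q = I -> I = I

I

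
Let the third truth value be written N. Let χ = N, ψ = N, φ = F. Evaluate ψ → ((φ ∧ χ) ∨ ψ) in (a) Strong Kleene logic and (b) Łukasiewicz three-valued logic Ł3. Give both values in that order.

N; T

In Strong Kleene logic: φ ∧ χ = F ∧ N = F
(φ ∧ χ) ∨ ψ = F ∨ N = N
ψ → ((φ ∧ χ) ∨ ψ) = N → N = N  [¬N ∨ N]
In Łukasiewicz three-valued logic Ł3: φ ∧ χ = F ∧ N = F
(φ ∧ χ) ∨ ψ = F ∨ N = N
ψ → ((φ ∧ χ) ∨ ψ) = N → N = T  [min(1, 1−½+½)]
They differ because Strong Kleene logic and Łukasiewicz three-valued logic Ł3 treat N differently under implication.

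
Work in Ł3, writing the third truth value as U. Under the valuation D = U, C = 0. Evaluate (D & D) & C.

D & D = U & U = U
(D & D) & C = U & 0 = 0

0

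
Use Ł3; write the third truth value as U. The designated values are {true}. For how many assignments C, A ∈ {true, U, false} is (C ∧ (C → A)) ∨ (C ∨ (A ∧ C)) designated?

Designated under: (C=true, A=true); (C=true, A=U); (C=true, A=false).

3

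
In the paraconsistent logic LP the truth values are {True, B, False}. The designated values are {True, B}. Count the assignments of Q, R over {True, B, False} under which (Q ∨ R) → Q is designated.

8

Of the 9 assignments, 8 give a value in {True, B}.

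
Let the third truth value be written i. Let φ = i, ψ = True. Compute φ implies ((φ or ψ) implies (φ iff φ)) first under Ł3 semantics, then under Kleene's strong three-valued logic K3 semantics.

In Ł3: φ or ψ = i or True = True
φ iff φ = i iff i = True  [1 − |½−½|]
(φ or ψ) implies (φ iff φ) = True implies True = True
φ implies ((φ or ψ) implies (φ iff φ)) = i implies True = True
In Kleene's strong three-valued logic K3: φ or ψ = i or True = True
φ iff φ = i iff i = i
(φ or ψ) implies (φ iff φ) = True implies i = i
φ implies ((φ or ψ) implies (φ iff φ)) = i implies i = i
They differ because Ł3 and Kleene's strong three-valued logic K3 treat i differently under implication.

True; i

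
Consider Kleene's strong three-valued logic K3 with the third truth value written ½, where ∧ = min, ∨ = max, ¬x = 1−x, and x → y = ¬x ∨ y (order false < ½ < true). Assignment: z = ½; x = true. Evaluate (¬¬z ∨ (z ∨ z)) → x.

¬z = ¬½ = ½
¬¬z = ¬½ = ½
z ∨ z = ½ ∨ ½ = ½
¬¬z ∨ (z ∨ z) = ½ ∨ ½ = ½
(¬¬z ∨ (z ∨ z)) → x = ½ → true = true

true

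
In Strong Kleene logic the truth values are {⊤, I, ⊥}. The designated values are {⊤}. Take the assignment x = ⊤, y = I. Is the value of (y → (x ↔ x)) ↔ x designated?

Yes

x ↔ x = ⊤ ↔ ⊤ = ⊤
y → (x ↔ x) = I → ⊤ = ⊤
(y → (x ↔ x)) ↔ x = ⊤ ↔ ⊤ = ⊤
⊤ ∈ {⊤}.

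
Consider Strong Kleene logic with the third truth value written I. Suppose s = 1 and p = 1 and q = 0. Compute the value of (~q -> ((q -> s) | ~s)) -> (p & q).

~q = ~0 = 1
q -> s = 0 -> 1 = 1
~s = ~1 = 0
(q -> s) | ~s = 1 | 0 = 1
~q -> ((q -> s) | ~s) = 1 -> 1 = 1
p & q = 1 & 0 = 0
(~q -> ((q -> s) | ~s)) -> (p & q) = 1 -> 0 = 0

0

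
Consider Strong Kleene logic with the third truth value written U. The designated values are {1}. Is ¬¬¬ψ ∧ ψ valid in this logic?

No

Countermodel: ψ=1 gives 0, which is not designated.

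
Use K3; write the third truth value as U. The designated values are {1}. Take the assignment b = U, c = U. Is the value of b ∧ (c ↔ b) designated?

c ↔ b = U ↔ U = U
b ∧ (c ↔ b) = U ∧ U = U
U ∉ {1}.

No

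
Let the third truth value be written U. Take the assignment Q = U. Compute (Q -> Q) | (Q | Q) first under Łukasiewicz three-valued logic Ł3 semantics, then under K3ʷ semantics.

T; U

In Łukasiewicz three-valued logic Ł3: Q -> Q = U -> U = T
Q | Q = U | U = U
(Q -> Q) | (Q | Q) = T | U = T
In K3ʷ: Q -> Q = U -> U = U  [any arg is the third value ⇒ result is the third value]
Q | Q = U | U = U
(Q -> Q) | (Q | Q) = U | U = U
They differ because Łukasiewicz three-valued logic Ł3 and K3ʷ treat U differently under the binary connectives.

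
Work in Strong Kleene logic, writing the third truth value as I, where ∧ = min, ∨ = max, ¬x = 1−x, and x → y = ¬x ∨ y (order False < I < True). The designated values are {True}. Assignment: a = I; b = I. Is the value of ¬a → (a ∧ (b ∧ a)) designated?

No

¬a = ¬I = I
b ∧ a = I ∧ I = I
a ∧ (b ∧ a) = I ∧ I = I
¬a → (a ∧ (b ∧ a)) = I → I = I  [¬I ∨ I]
I ∉ {True}.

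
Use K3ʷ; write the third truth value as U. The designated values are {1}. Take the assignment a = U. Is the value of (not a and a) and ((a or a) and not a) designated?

not a = not U = U
not a and a = U and U = U
a or a = U or U = U
not a = not U = U
(a or a) and not a = U and U = U
(not a and a) and ((a or a) and not a) = U and U = U
U ∉ {1}.

No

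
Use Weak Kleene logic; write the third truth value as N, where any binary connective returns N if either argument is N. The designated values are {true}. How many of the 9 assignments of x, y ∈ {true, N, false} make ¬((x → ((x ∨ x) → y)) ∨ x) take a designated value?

Of the 9 assignments, 0 give a value in {true}.

0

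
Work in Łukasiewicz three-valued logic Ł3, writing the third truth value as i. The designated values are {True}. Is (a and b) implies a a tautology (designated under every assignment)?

Yes

Every assignment of a, b over {True, i, False} gives a value in {True}.
In particular, with a=i, b=i: (a and b) implies a = True.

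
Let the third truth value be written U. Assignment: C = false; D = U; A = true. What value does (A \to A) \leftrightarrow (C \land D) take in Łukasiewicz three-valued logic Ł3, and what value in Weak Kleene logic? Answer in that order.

In Łukasiewicz three-valued logic Ł3: A \to A = true \to true = true
C \land D = false \land U = false
(A \to A) \leftrightarrow (C \land D) = true \leftrightarrow false = false
In Weak Kleene logic: A \to A = true \to true = true
C \land D = false \land U = U
(A \to A) \leftrightarrow (C \land D) = true \leftrightarrow U = U
They differ because Łukasiewicz three-valued logic Ł3 and Weak Kleene logic treat U differently under the binary connectives.

false; U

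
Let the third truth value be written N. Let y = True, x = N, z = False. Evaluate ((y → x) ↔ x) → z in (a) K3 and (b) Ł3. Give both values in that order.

N; False

In K3: y → x = True → N = N  [¬True ∨ N]
(y → x) ↔ x = N ↔ N = N
((y → x) ↔ x) → z = N → False = N
In Ł3: y → x = True → N = N  [min(1, 1−1+½)]
(y → x) ↔ x = N ↔ N = True
((y → x) ↔ x) → z = True → False = False
They differ because K3 and Ł3 treat N differently under implication.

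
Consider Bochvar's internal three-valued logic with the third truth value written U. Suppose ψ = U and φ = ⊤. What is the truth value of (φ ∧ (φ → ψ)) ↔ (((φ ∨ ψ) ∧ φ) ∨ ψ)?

U

φ → ψ = ⊤ → U = U
φ ∧ (φ → ψ) = ⊤ ∧ U = U
φ ∨ ψ = ⊤ ∨ U = U
(φ ∨ ψ) ∧ φ = U ∧ ⊤ = U
((φ ∨ ψ) ∧ φ) ∨ ψ = U ∨ U = U
(φ ∧ (φ → ψ)) ↔ (((φ ∨ ψ) ∧ φ) ∨ ψ) = U ↔ U = U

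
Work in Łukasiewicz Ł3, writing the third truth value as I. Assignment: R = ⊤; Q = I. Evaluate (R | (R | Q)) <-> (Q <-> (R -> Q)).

R | Q = ⊤ | I = ⊤
R | (R | Q) = ⊤ | ⊤ = ⊤
R -> Q = ⊤ -> I = I
Q <-> (R -> Q) = I <-> I = ⊤
(R | (R | Q)) <-> (Q <-> (R -> Q)) = ⊤ <-> ⊤ = ⊤

⊤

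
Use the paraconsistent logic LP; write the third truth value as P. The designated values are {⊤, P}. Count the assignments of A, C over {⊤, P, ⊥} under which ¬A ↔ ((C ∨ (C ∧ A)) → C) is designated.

7

Of the 9 assignments, 7 give a value in {⊤, P}.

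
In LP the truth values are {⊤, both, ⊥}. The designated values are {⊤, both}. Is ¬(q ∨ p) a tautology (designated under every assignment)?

Countermodel: q=⊤, p=⊤ gives ⊥, which is not designated.

No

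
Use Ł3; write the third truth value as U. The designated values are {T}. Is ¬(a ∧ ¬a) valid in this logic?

Countermodel: a=U gives U, which is not designated.

No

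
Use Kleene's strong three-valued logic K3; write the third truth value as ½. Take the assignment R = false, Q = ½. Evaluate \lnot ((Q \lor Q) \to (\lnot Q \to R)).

½

Q \lor Q = ½ \lor ½ = ½
\lnot Q = \lnot ½ = ½
\lnot Q \to R = ½ \to false = ½  [\lnot ½ \lor false]
(Q \lor Q) \to (\lnot Q \to R) = ½ \to ½ = ½
\lnot ((Q \lor Q) \to (\lnot Q \to R)) = \lnot ½ = ½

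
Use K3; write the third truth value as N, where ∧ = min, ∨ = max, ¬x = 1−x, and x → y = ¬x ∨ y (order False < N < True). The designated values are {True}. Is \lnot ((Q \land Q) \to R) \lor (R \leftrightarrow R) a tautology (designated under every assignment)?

Countermodel: Q=True, R=N gives N, which is not designated.

No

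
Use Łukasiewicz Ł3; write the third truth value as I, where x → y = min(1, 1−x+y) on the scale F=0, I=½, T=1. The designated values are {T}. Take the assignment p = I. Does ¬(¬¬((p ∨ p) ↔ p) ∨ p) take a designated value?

p ∨ p = I ∨ I = I
(p ∨ p) ↔ p = I ↔ I = T  [1 − |½−½|]
¬((p ∨ p) ↔ p) = ¬T = F
¬¬((p ∨ p) ↔ p) = ¬F = T
¬¬((p ∨ p) ↔ p) ∨ p = T ∨ I = T
¬(¬¬((p ∨ p) ↔ p) ∨ p) = ¬T = F
F ∉ {T}.

No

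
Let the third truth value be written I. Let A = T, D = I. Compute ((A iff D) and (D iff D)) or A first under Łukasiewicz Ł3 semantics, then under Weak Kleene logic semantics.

T; I

In Łukasiewicz Ł3: A iff D = T iff I = I  [1 − |1−½|]
D iff D = I iff I = T
(A iff D) and (D iff D) = I and T = I
((A iff D) and (D iff D)) or A = I or T = T
In Weak Kleene logic: A iff D = T iff I = I
D iff D = I iff I = I
(A iff D) and (D iff D) = I and I = I
((A iff D) and (D iff D)) or A = I or T = I
They differ because Łukasiewicz Ł3 and Weak Kleene logic treat I differently under the binary connectives.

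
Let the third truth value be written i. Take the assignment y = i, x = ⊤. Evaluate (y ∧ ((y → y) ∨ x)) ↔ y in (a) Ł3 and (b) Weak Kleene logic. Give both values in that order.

⊤; i

In Ł3: y → y = i → i = ⊤  [min(1, 1−½+½)]
(y → y) ∨ x = ⊤ ∨ ⊤ = ⊤
y ∧ ((y → y) ∨ x) = i ∧ ⊤ = i
(y ∧ ((y → y) ∨ x)) ↔ y = i ↔ i = ⊤
In Weak Kleene logic: y → y = i → i = i
(y → y) ∨ x = i ∨ ⊤ = i
y ∧ ((y → y) ∨ x) = i ∧ i = i
(y ∧ ((y → y) ∨ x)) ↔ y = i ↔ i = i
They differ because Ł3 and Weak Kleene logic treat i differently under the binary connectives.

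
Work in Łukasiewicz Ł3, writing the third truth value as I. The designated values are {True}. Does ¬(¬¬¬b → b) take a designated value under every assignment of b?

No

Countermodel: b=True gives False, which is not designated.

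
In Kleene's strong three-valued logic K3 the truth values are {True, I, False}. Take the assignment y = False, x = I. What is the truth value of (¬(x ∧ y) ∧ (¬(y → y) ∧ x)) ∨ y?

False

x ∧ y = I ∧ False = False
¬(x ∧ y) = ¬False = True
y → y = False → False = True
¬(y → y) = ¬True = False
¬(y → y) ∧ x = False ∧ I = False
¬(x ∧ y) ∧ (¬(y → y) ∧ x) = True ∧ False = False
(¬(x ∧ y) ∧ (¬(y → y) ∧ x)) ∨ y = False ∨ False = False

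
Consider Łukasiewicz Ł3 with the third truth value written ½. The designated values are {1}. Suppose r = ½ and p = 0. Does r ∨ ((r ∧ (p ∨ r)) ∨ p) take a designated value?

p ∨ r = 0 ∨ ½ = ½
r ∧ (p ∨ r) = ½ ∧ ½ = ½
(r ∧ (p ∨ r)) ∨ p = ½ ∨ 0 = ½
r ∨ ((r ∧ (p ∨ r)) ∨ p) = ½ ∨ ½ = ½
½ ∉ {1}.

No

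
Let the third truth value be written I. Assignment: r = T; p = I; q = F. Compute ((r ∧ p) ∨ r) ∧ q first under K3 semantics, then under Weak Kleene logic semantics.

In K3: r ∧ p = T ∧ I = I
(r ∧ p) ∨ r = I ∨ T = T
((r ∧ p) ∨ r) ∧ q = T ∧ F = F
In Weak Kleene logic: r ∧ p = T ∧ I = I
(r ∧ p) ∨ r = I ∨ T = I
((r ∧ p) ∨ r) ∧ q = I ∧ F = I
They differ because K3 and Weak Kleene logic treat I differently under the binary connectives.

F; I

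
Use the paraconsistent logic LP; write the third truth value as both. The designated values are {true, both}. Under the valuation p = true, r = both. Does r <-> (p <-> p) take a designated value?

p <-> p = true <-> true = true
r <-> (p <-> p) = both <-> true = both
both ∈ {true, both}.

Yes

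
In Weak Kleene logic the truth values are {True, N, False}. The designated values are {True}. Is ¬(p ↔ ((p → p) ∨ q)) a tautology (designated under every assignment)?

Countermodel: p=True, q=True gives False, which is not designated.

No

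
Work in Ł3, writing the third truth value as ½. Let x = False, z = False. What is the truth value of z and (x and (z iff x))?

z iff x = False iff False = True
x and (z iff x) = False and True = False
z and (x and (z iff x)) = False and False = False

False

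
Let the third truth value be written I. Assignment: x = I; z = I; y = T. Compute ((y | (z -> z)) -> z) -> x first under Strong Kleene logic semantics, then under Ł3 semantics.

In Strong Kleene logic: z -> z = I -> I = I  [~I | I]
y | (z -> z) = T | I = T
(y | (z -> z)) -> z = T -> I = I
((y | (z -> z)) -> z) -> x = I -> I = I
In Ł3: z -> z = I -> I = T
y | (z -> z) = T | T = T
(y | (z -> z)) -> z = T -> I = I
((y | (z -> z)) -> z) -> x = I -> I = T
They differ because Strong Kleene logic and Ł3 treat I differently under implication.

I; T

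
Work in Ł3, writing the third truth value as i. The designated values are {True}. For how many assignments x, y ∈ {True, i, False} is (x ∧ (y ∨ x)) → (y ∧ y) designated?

6

Of the 9 assignments, 6 give a value in {True}.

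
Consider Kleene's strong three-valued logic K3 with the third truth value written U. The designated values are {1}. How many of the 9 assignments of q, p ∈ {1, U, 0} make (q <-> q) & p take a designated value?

Designated under: (q=1, p=1); (q=0, p=1).

2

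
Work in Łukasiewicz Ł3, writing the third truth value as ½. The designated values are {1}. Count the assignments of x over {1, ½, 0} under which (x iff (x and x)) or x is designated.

3

x=1: 1 ✓
x=½: 1 ✓
x=0: 1 ✓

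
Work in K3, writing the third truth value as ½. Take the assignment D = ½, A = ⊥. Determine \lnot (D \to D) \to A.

½

D \to D = ½ \to ½ = ½
\lnot (D \to D) = \lnot ½ = ½
\lnot (D \to D) \to A = ½ \to ⊥ = ½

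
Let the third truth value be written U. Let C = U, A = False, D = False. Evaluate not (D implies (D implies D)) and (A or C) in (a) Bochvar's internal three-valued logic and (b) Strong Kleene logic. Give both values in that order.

In Bochvar's internal three-valued logic: D implies D = False implies False = True
D implies (D implies D) = False implies True = True
not (D implies (D implies D)) = not True = False
A or C = False or U = U
not (D implies (D implies D)) and (A or C) = False and U = U
In Strong Kleene logic: D implies D = False implies False = True
D implies (D implies D) = False implies True = True
not (D implies (D implies D)) = not True = False
A or C = False or U = U
not (D implies (D implies D)) and (A or C) = False and U = False
They differ because Bochvar's internal three-valued logic and Strong Kleene logic treat U differently under the binary connectives.

U; False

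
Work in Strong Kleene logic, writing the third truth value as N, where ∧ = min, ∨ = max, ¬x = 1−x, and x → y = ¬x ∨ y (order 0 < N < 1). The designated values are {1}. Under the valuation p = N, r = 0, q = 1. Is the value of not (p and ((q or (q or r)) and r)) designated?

Yes

q or r = 1 or 0 = 1
q or (q or r) = 1 or 1 = 1
(q or (q or r)) and r = 1 and 0 = 0
p and ((q or (q or r)) and r) = N and 0 = 0
not (p and ((q or (q or r)) and r)) = not 0 = 1
1 ∈ {1}.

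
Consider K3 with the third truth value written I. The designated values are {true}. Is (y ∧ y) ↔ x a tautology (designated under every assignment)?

No

Countermodel: y=true, x=I gives I, which is not designated.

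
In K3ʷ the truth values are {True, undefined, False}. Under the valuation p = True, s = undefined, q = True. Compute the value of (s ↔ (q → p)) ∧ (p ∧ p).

q → p = True → True = True
s ↔ (q → p) = undefined ↔ True = undefined
p ∧ p = True ∧ True = True
(s ↔ (q → p)) ∧ (p ∧ p) = undefined ∧ True = undefined

undefined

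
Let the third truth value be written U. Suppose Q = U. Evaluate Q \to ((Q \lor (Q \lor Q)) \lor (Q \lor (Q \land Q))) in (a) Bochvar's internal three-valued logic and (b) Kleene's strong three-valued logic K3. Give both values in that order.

U; U

In Bochvar's internal three-valued logic: Q \lor Q = U \lor U = U
Q \lor (Q \lor Q) = U \lor U = U
Q \land Q = U \land U = U
Q \lor (Q \land Q) = U \lor U = U
(Q \lor (Q \lor Q)) \lor (Q \lor (Q \land Q)) = U \lor U = U
Q \to ((Q \lor (Q \lor Q)) \lor (Q \lor (Q \land Q))) = U \to U = U  [any arg is the third value ⇒ result is the third value]
In Kleene's strong three-valued logic K3: Q \lor Q = U \lor U = U
Q \lor (Q \lor Q) = U \lor U = U
Q \land Q = U \land U = U
Q \lor (Q \land Q) = U \lor U = U
(Q \lor (Q \lor Q)) \lor (Q \lor (Q \land Q)) = U \lor U = U
Q \to ((Q \lor (Q \lor Q)) \lor (Q \lor (Q \land Q))) = U \to U = U  [\lnot U \lor U]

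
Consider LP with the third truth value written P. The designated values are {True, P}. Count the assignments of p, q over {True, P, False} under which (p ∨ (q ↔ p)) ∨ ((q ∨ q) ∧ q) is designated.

9

Of the 9 assignments, 9 give a value in {True, P}.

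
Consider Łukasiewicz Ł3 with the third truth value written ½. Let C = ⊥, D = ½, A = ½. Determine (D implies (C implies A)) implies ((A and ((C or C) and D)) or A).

C implies A = ⊥ implies ½ = ⊤
D implies (C implies A) = ½ implies ⊤ = ⊤
C or C = ⊥ or ⊥ = ⊥
(C or C) and D = ⊥ and ½ = ⊥
A and ((C or C) and D) = ½ and ⊥ = ⊥
(A and ((C or C) and D)) or A = ⊥ or ½ = ½
(D implies (C implies A)) implies ((A and ((C or C) and D)) or A) = ⊤ implies ½ = ½

½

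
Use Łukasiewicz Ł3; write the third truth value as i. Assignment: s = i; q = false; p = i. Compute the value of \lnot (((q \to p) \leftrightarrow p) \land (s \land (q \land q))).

true

q \to p = false \to i = true  [min(1, 1−0+½)]
(q \to p) \leftrightarrow p = true \leftrightarrow i = i
q \land q = false \land false = false
s \land (q \land q) = i \land false = false
((q \to p) \leftrightarrow p) \land (s \land (q \land q)) = i \land false = false
\lnot (((q \to p) \leftrightarrow p) \land (s \land (q \land q))) = \lnot false = true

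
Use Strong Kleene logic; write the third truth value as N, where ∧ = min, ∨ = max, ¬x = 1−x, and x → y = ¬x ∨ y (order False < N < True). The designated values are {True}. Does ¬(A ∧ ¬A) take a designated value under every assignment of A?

Countermodel: A=N gives N, which is not designated.

No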